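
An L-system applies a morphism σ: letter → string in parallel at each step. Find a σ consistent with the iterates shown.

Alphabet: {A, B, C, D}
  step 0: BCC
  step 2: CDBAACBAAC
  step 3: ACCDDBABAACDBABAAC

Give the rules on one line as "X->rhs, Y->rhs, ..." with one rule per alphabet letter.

A->BA, B->D, C->AC, D->CD

  step 2 ⇒ step 3: CDBAACBAAC ⇒ AC·CD·D·BA·BA·AC·D·BA·BA·AC
    A ↦ BA
    B ↦ D
    C ↦ AC
    D ↦ CD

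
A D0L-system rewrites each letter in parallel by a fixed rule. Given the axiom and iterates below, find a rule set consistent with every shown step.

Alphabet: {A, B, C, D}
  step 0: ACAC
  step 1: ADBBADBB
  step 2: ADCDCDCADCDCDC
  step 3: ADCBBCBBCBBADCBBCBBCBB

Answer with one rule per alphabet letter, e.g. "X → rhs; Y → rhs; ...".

A->AD, B->DC, C->BB, D->C

  step 2 ⇒ step 3: ADCDCDCADCDCDC ⇒ AD·C·BB·C·BB·C·BB·AD·C·BB·C·BB·C·BB
    A ↦ AD
    C ↦ BB
    D ↦ C
  step 1 ⇒ step 2: ADBBADBB ⇒ AD·C·DC·DC·AD·C·DC·DC
    B ↦ DC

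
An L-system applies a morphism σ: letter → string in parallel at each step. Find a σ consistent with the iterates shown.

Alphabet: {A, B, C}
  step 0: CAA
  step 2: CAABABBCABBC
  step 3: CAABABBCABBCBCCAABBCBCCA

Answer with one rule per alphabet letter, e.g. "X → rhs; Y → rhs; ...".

  step 2 ⇒ step 3: CAABABBCABBC ⇒ CA·AB·AB·BC·AB·BC·BC·CA·AB·BC·BC·CA
    A ↦ AB
    B ↦ BC
    C ↦ CA

A->AB, B->BC, C->CA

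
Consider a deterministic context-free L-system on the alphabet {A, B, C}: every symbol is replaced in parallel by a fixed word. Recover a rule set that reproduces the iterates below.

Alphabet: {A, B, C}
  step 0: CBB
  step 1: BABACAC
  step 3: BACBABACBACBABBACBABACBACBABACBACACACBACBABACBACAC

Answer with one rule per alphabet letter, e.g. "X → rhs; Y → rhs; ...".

A->BAC, B->AC, C->BAB

  step 0 ⇒ step 1: CBB ⇒ BAB·AC·AC
    B ↦ AC
    C ↦ BAB
    A ↦ BAC  (constrained at step 1)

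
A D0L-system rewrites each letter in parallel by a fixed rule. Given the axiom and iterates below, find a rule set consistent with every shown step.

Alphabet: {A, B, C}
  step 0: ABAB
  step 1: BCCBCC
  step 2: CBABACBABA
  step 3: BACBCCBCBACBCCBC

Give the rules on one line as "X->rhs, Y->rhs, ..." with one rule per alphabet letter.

A->BC, B->C, C->BA

  step 2 ⇒ step 3: CBABACBABA ⇒ BA·C·BC·C·BC·BA·C·BC·C·BC
    A ↦ BC
    B ↦ C
    C ↦ BA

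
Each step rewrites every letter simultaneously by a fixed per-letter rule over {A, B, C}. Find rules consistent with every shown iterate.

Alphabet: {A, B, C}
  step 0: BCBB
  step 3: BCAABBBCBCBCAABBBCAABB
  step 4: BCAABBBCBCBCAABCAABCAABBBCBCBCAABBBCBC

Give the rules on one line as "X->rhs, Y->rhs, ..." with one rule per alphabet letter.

  step 3 ⇒ step 4: BCAABBBCBCBCAABBBCAABB ⇒ BC·AA·B·B·BC·BC·BC·AA·BC·AA·BC·AA·B·B·BC·BC·BC·AA·B·B·BC·BC
    A ↦ B
    B ↦ BC
    C ↦ AA

A->B, B->BC, C->AA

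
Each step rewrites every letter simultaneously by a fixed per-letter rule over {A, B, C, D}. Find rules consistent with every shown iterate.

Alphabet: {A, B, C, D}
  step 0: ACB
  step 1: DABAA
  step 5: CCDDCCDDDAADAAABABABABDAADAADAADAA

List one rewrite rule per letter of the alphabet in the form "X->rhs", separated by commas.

A->D, B->AA, C->AB, D->CC

  step 0 ⇒ step 1: ACB ⇒ D·AB·AA
    A ↦ D
    B ↦ AA
    C ↦ AB
    D ↦ CC  (constrained at step 1)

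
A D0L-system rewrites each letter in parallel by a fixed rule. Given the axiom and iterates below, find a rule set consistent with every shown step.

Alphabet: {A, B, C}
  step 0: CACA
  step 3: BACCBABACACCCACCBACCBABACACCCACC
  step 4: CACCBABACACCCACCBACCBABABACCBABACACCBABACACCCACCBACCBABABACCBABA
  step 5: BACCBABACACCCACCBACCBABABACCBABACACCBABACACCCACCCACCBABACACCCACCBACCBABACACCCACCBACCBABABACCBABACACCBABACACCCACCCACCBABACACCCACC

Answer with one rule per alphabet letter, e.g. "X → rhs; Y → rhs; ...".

  step 4 ⇒ step 5: CACCBABACACCCACCBACCBABABACCBABACACCBABACACCCACCBACCBABABACCBABA ⇒ BA·CC·BA·BA·CA·CC·CA·CC·BA·CC·BA·BA·BA·CC·BA·BA·CA·CC·BA·BA·CA·CC·CA·CC·CA·CC·BA·BA·CA·CC·CA·CC·BA·CC·BA·BA·CA·CC·CA·CC·BA·CC·BA·BA·BA·CC·BA·BA·CA·CC·BA·BA·CA·CC·CA·CC·CA·CC·BA·BA·CA·CC·CA·CC
    A ↦ CC
    B ↦ CA
    C ↦ BA

A->CC, B->CA, C->BA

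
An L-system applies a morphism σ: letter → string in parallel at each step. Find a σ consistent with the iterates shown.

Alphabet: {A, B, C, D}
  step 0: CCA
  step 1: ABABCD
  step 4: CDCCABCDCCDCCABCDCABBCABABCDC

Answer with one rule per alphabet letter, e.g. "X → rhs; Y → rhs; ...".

A->CD, B->C, C->AB, D->BC

  step 0 ⇒ step 1: CCA ⇒ AB·AB·CD
    A ↦ CD
    C ↦ AB
    B ↦ C  (constrained at step 1)
    D ↦ BC  (constrained at step 1)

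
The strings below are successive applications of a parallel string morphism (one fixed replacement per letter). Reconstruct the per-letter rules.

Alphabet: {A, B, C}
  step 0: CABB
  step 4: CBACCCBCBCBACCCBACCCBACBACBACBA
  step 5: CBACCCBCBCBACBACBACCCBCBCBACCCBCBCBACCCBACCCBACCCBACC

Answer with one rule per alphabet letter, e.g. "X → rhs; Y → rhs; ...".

  step 4 ⇒ step 5: CBACCCBCBCBACCCBACCCBACBACBACBA ⇒ CB·A·CC·CB·CB·CB·A·CB·A·CB·A·CC·CB·CB·CB·A·CC·CB·CB·CB·A·CC·CB·A·CC·CB·A·CC·CB·A·CC
    A ↦ CC
    B ↦ A
    C ↦ CB

A->CC, B->A, C->CB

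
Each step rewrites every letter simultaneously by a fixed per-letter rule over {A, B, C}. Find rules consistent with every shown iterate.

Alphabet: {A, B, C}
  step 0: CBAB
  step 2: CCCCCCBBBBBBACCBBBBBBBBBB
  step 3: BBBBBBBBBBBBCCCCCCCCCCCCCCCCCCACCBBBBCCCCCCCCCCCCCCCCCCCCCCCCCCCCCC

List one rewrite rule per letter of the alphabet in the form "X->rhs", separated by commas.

  step 2 ⇒ step 3: CCCCCCBBBBBBACCBBBBBBBBBB ⇒ BB·BB·BB·BB·BB·BB·CCC·CCC·CCC·CCC·CCC·CCC·ACC·BB·BB·CCC·CCC·CCC·CCC·CCC·CCC·CCC·CCC·CCC·CCC
    A ↦ ACC
    B ↦ CCC
    C ↦ BB

A->ACC, B->CCC, C->BB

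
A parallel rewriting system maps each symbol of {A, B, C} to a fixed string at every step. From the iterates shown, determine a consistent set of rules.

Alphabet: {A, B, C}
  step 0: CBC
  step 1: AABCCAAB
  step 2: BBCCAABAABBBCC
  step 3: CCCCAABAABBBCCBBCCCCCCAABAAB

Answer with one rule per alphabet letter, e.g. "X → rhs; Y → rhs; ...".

A->B, B->CC, C->AAB

  step 2 ⇒ step 3: BBCCAABAABBBCC ⇒ CC·CC·AAB·AAB·B·B·CC·B·B·CC·CC·CC·AAB·AAB
    A ↦ B
    B ↦ CC
    C ↦ AAB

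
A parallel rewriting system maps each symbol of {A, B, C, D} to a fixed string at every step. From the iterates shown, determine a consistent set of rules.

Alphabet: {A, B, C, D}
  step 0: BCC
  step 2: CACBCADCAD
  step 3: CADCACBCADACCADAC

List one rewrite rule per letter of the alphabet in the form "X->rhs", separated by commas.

  step 2 ⇒ step 3: CACBCADCAD ⇒ CA·D·CA·CB·CA·D·AC·CA·D·AC
    A ↦ D
    B ↦ CB
    C ↦ CA
    D ↦ AC

A->D, B->CB, C->CA, D->AC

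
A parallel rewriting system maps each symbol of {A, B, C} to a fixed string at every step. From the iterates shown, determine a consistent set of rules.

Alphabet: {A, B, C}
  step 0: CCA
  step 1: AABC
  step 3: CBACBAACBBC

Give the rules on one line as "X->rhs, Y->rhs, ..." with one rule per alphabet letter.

A->BC, B->CB, C->A

  step 0 ⇒ step 1: CCA ⇒ A·A·BC
    A ↦ BC
    C ↦ A
    B ↦ CB  (constrained at step 1)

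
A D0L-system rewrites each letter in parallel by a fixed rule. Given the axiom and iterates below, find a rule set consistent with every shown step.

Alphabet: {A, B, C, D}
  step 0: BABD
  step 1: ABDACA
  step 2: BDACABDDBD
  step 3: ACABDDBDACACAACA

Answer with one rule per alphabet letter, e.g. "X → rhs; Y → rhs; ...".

A->BD, B->A, C->D, D->CA

  step 2 ⇒ step 3: BDACABDDBD ⇒ A·CA·BD·D·BD·A·CA·CA·A·CA
    A ↦ BD
    B ↦ A
    C ↦ D
    D ↦ CA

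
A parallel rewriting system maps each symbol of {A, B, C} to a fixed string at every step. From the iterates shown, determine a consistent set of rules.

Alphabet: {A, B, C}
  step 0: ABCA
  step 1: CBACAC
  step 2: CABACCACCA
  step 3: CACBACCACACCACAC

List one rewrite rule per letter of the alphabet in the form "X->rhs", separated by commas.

  step 2 ⇒ step 3: CABACCACCA ⇒ CA·C·BA·C·CA·CA·C·CA·CA·C
    A ↦ C
    B ↦ BA
    C ↦ CA

A->C, B->BA, C->CA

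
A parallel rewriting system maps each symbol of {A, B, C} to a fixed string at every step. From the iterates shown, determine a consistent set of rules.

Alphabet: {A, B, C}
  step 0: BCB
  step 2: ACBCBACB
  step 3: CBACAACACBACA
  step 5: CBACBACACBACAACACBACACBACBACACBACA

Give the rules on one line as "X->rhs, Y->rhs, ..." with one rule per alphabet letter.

A->CB, B->CA, C->A

  step 2 ⇒ step 3: ACBCBACB ⇒ CB·A·CA·A·CA·CB·A·CA
    A ↦ CB
    B ↦ CA
    C ↦ A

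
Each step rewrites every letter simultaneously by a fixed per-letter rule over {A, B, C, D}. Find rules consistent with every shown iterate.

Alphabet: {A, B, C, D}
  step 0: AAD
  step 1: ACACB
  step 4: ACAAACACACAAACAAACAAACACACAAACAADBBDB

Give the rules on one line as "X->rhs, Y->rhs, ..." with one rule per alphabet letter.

  step 0 ⇒ step 1: AAD ⇒ AC·AC·B
    A ↦ AC
    D ↦ B
    B ↦ DB  (constrained at step 1)
    C ↦ AA  (constrained at step 1)

A->AC, B->DB, C->AA, D->B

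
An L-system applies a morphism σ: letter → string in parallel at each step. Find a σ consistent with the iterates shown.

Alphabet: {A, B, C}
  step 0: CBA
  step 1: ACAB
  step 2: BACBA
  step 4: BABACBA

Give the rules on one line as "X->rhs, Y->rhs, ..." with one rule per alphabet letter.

  step 1 ⇒ step 2: ACAB ⇒ B·AC·B·A
    A ↦ B
    B ↦ A
    C ↦ AC

A->B, B->A, C->AC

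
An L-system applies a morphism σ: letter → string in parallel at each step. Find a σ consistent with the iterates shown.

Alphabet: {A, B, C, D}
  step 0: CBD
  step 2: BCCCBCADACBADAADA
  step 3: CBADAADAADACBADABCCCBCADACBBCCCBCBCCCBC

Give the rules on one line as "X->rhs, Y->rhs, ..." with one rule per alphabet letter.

A->BC, B->CB, C->ADA, D->CC

  step 2 ⇒ step 3: BCCCBCADACBADAADA ⇒ CB·ADA·ADA·ADA·CB·ADA·BC·CC·BC·ADA·CB·BC·CC·BC·BC·CC·BC
    A ↦ BC
    B ↦ CB
    C ↦ ADA
    D ↦ CC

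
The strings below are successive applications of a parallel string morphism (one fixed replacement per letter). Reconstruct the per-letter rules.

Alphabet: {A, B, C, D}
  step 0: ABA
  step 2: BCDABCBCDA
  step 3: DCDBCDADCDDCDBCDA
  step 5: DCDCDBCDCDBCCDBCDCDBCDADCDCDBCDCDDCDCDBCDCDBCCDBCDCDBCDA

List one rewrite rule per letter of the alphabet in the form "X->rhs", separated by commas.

  step 2 ⇒ step 3: BCDABCBCDA ⇒ D·CD·BC·DA·D·CD·D·CD·BC·DA
    A ↦ DA
    B ↦ D
    C ↦ CD
    D ↦ BC

A->DA, B->D, C->CD, D->BC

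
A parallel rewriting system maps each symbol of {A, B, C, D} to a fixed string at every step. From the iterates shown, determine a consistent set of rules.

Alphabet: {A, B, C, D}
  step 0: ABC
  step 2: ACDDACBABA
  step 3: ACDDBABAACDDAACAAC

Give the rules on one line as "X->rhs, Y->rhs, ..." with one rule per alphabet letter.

  step 2 ⇒ step 3: ACDDACBABA ⇒ AC·DD·BA·BA·AC·DD·A·AC·A·AC
    A ↦ AC
    B ↦ A
    C ↦ DD
    D ↦ BA

A->AC, B->A, C->DD, D->BA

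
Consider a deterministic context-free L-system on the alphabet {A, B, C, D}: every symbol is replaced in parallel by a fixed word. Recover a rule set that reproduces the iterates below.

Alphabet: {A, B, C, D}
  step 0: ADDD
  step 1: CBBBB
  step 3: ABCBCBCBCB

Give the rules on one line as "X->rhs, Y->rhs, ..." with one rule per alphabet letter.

A->CB, B->A, C->BD, D->B

  step 0 ⇒ step 1: ADDD ⇒ CB·B·B·B
    A ↦ CB
    D ↦ B
    B ↦ A  (constrained at step 1)
    C ↦ BD  (constrained at step 1)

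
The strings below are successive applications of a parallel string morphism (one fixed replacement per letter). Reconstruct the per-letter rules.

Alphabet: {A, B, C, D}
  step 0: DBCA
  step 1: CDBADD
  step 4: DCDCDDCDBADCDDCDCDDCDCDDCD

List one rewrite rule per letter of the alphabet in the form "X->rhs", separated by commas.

A->D, B->BA, C->D, D->CD

  step 0 ⇒ step 1: DBCA ⇒ CD·BA·D·D
    A ↦ D
    B ↦ BA
    C ↦ D
    D ↦ CD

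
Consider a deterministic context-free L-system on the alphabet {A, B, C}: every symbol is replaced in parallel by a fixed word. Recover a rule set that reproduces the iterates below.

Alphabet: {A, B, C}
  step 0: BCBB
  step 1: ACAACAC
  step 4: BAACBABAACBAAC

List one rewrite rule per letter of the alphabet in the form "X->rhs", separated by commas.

A->B, B->AC, C->A

  step 0 ⇒ step 1: BCBB ⇒ AC·A·AC·AC
    B ↦ AC
    C ↦ A
    A ↦ B  (constrained at step 1)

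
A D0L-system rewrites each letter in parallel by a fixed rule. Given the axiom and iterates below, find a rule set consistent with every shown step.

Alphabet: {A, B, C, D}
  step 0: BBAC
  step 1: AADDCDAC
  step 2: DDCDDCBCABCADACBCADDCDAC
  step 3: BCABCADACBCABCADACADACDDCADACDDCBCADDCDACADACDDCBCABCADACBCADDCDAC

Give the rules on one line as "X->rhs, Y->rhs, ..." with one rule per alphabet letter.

A->DDC, B->A, C->DAC, D->BCA

  step 2 ⇒ step 3: DDCDDCBCABCADACBCADDCDAC ⇒ BCA·BCA·DAC·BCA·BCA·DAC·A·DAC·DDC·A·DAC·DDC·BCA·DDC·DAC·A·DAC·DDC·BCA·BCA·DAC·BCA·DDC·DAC
    A ↦ DDC
    B ↦ A
    C ↦ DAC
    D ↦ BCA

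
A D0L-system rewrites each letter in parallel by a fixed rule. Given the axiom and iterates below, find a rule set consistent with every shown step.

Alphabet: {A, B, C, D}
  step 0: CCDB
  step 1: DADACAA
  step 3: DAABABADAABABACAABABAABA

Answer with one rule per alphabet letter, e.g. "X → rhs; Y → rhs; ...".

A->AB, B->A, C->DA, D->CA

  step 0 ⇒ step 1: CCDB ⇒ DA·DA·CA·A
    B ↦ A
    C ↦ DA
    D ↦ CA
    A ↦ AB  (constrained at step 1)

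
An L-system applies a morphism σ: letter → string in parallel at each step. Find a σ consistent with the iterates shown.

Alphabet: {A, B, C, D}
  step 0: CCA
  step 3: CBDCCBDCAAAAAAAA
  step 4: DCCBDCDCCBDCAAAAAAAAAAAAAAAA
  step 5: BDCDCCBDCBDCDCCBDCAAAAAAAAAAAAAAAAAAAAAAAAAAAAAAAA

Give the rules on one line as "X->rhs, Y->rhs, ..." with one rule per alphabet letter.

  step 4 ⇒ step 5: DCCBDCDCCBDCAAAAAAAAAAAAAAAA ⇒ B·DC·DC·C·B·DC·B·DC·DC·C·B·DC·AA·AA·AA·AA·AA·AA·AA·AA·AA·AA·AA·AA·AA·AA·AA·AA
    A ↦ AA
    B ↦ C
    C ↦ DC
    D ↦ B

A->AA, B->C, C->DC, D->B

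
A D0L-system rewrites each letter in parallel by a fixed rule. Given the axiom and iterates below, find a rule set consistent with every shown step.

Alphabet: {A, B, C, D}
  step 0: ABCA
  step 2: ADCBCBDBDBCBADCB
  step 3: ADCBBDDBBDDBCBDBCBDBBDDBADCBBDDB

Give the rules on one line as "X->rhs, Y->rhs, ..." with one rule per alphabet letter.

A->AD, B->DB, C->BD, D->CB

  step 2 ⇒ step 3: ADCBCBDBDBCBADCB ⇒ AD·CB·BD·DB·BD·DB·CB·DB·CB·DB·BD·DB·AD·CB·BD·DB
    A ↦ AD
    B ↦ DB
    C ↦ BD
    D ↦ CB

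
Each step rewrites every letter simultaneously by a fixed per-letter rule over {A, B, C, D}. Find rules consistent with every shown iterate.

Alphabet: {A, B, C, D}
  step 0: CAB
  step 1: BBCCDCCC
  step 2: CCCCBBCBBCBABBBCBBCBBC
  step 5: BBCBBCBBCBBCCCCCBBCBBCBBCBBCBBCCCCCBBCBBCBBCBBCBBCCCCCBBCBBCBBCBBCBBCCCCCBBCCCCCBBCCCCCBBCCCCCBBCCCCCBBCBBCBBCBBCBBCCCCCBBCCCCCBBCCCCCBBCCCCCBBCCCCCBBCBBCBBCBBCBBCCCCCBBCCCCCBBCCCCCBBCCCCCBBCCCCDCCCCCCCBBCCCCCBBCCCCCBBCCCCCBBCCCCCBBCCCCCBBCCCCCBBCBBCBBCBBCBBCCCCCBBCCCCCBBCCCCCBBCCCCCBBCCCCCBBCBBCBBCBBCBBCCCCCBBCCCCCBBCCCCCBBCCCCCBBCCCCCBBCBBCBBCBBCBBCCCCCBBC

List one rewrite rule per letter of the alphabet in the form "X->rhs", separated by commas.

  step 1 ⇒ step 2: BBCCDCCC ⇒ CC·CC·BBC·BBC·BAB·BBC·BBC·BBC
    B ↦ CC
    C ↦ BBC
    D ↦ BAB
  step 0 ⇒ step 1: CAB ⇒ BBC·CDC·CC
    A ↦ CDC

A->CDC, B->CC, C->BBC, D->BAB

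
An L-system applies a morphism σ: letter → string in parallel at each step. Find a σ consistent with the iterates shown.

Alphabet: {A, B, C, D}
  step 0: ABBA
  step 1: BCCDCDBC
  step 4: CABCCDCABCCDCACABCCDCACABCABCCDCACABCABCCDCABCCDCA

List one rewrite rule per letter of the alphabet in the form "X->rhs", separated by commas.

  step 0 ⇒ step 1: ABBA ⇒ BC·CD·CD·BC
    A ↦ BC
    B ↦ CD
    C ↦ CA  (constrained at step 1)
    D ↦ B  (constrained at step 1)

A->BC, B->CD, C->CA, D->B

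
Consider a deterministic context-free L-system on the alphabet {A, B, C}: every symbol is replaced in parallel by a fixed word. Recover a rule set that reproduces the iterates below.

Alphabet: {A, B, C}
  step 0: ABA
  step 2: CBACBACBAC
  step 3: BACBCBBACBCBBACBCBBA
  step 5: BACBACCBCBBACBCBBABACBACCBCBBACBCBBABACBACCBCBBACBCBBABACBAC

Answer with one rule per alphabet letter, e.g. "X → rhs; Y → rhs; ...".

A->BCB, B->C, C->BA

  step 2 ⇒ step 3: CBACBACBAC ⇒ BA·C·BCB·BA·C·BCB·BA·C·BCB·BA
    A ↦ BCB
    B ↦ C
    C ↦ BA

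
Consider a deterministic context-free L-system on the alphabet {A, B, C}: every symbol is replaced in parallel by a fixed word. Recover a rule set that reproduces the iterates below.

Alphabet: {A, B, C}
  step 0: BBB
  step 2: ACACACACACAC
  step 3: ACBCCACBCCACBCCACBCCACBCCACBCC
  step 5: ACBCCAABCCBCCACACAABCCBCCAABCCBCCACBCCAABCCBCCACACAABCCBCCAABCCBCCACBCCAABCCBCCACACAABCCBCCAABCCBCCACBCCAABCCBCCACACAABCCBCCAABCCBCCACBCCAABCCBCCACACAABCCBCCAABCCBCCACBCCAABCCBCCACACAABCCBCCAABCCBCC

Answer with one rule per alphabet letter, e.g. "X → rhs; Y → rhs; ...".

  step 2 ⇒ step 3: ACACACACACAC ⇒ AC·BCC·AC·BCC·AC·BCC·AC·BCC·AC·BCC·AC·BCC
    A ↦ AC
    C ↦ BCC
    B ↦ AA  (constrained at step 0)

A->AC, B->AA, C->BCC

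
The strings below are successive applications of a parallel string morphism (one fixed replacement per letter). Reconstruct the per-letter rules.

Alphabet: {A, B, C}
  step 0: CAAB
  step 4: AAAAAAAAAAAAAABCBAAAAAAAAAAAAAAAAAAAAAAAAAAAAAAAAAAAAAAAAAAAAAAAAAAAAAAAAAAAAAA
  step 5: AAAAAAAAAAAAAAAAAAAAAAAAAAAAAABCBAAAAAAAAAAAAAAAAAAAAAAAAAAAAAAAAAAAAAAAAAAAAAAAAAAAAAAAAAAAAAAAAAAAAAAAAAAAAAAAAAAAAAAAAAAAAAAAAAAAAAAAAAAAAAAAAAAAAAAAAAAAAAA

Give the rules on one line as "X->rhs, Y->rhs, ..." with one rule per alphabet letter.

A->AA, B->AA, C->BCB

  step 4 ⇒ step 5: AAAAAAAAAAAAAABCBAAAAAAAAAAAAAAAAAAAAAAAAAAAAAAAAAAAAAAAAAAAAAAAAAAAAAAAAAAAAAA ⇒ AA·AA·AA·AA·AA·AA·AA·AA·AA·AA·AA·AA·AA·AA·AA·BCB·AA·AA·AA·AA·AA·AA·AA·AA·AA·AA·AA·AA·AA·AA·AA·AA·AA·AA·AA·AA·AA·AA·AA·AA·AA·AA·AA·AA·AA·AA·AA·AA·AA·AA·AA·AA·AA·AA·AA·AA·AA·AA·AA·AA·AA·AA·AA·AA·AA·AA·AA·AA·AA·AA·AA·AA·AA·AA·AA·AA·AA·AA·AA
    A ↦ AA
    B ↦ AA
    C ↦ BCB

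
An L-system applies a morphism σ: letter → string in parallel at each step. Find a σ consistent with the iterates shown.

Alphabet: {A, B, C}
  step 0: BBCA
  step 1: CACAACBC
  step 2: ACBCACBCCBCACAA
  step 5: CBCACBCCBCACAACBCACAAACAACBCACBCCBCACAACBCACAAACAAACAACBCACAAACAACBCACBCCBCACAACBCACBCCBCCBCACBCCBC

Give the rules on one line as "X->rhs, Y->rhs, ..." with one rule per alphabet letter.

  step 1 ⇒ step 2: CACAACBC ⇒ A·CBC·A·CBC·CBC·A·CA·A
    A ↦ CBC
    B ↦ CA
    C ↦ A

A->CBC, B->CA, C->A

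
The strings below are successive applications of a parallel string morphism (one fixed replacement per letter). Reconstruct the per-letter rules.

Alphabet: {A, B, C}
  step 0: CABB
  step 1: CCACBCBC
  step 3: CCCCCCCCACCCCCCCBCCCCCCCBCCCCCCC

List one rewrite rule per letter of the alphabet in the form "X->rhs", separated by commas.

  step 0 ⇒ step 1: CABB ⇒ CC·AC·BC·BC
    A ↦ AC
    B ↦ BC
    C ↦ CC

A->AC, B->BC, C->CC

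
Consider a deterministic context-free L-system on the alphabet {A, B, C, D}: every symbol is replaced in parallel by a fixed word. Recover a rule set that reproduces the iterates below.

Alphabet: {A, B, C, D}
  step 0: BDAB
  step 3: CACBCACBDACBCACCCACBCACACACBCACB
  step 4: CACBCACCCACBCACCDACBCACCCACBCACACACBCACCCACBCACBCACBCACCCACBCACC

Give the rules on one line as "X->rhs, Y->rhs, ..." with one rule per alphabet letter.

A->CB, B->CC, C->CA, D->DA

  step 3 ⇒ step 4: CACBCACBDACBCACCCACBCACACACBCACB ⇒ CA·CB·CA·CC·CA·CB·CA·CC·DA·CB·CA·CC·CA·CB·CA·CA·CA·CB·CA·CC·CA·CB·CA·CB·CA·CB·CA·CC·CA·CB·CA·CC
    A ↦ CB
    B ↦ CC
    C ↦ CA
    D ↦ DA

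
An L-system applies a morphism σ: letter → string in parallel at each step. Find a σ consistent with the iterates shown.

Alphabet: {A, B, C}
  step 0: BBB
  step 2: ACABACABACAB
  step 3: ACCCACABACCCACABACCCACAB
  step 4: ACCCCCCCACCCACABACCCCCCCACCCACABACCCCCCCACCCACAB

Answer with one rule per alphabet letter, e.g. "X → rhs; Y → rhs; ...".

A->AC, B->AB, C->CC

  step 3 ⇒ step 4: ACCCACABACCCACABACCCACAB ⇒ AC·CC·CC·CC·AC·CC·AC·AB·AC·CC·CC·CC·AC·CC·AC·AB·AC·CC·CC·CC·AC·CC·AC·AB
    A ↦ AC
    B ↦ AB
    C ↦ CC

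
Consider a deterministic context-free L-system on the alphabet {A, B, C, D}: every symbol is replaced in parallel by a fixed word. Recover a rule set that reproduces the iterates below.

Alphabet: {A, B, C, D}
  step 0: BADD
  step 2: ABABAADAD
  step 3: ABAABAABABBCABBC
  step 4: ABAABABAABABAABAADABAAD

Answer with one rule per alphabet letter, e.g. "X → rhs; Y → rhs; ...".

  step 3 ⇒ step 4: ABAABAABABBCABBC ⇒ AB·A·AB·AB·A·AB·AB·A·AB·A·A·D·AB·A·A·D
    A ↦ AB
    B ↦ A
    C ↦ D
  step 2 ⇒ step 3: ABABAADAD ⇒ AB·A·AB·A·AB·AB·BC·AB·BC
    D ↦ BC

A->AB, B->A, C->D, D->BC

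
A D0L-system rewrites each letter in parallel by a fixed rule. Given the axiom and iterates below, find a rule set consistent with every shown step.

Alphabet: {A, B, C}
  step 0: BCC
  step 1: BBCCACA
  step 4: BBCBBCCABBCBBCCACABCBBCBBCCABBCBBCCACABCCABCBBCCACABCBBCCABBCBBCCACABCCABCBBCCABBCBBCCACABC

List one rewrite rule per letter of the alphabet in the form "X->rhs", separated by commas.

A->BC, B->BBC, C->CA

  step 0 ⇒ step 1: BCC ⇒ BBC·CA·CA
    B ↦ BBC
    C ↦ CA
    A ↦ BC  (constrained at step 1)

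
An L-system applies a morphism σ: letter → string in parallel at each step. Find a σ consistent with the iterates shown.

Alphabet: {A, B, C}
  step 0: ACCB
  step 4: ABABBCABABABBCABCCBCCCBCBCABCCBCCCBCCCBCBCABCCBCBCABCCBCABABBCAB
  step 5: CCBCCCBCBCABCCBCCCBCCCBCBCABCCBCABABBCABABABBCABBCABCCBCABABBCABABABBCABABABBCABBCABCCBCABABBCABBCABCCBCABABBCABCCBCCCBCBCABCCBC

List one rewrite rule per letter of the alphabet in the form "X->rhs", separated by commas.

A->CC, B->BC, C->AB

  step 4 ⇒ step 5: ABABBCABABABBCABCCBCCCBCBCABCCBCCCBCCCBCBCABCCBCBCABCCBCABABBCAB ⇒ CC·BC·CC·BC·BC·AB·CC·BC·CC·BC·CC·BC·BC·AB·CC·BC·AB·AB·BC·AB·AB·AB·BC·AB·BC·AB·CC·BC·AB·AB·BC·AB·AB·AB·BC·AB·AB·AB·BC·AB·BC·AB·CC·BC·AB·AB·BC·AB·BC·AB·CC·BC·AB·AB·BC·AB·CC·BC·CC·BC·BC·AB·CC·BC
    A ↦ CC
    B ↦ BC
    C ↦ AB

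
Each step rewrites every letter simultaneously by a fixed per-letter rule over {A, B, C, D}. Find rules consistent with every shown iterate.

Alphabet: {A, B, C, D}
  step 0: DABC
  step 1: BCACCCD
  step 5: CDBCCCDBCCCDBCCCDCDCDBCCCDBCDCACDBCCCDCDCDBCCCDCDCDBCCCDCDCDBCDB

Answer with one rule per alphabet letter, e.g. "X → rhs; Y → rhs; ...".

  step 0 ⇒ step 1: DABC ⇒ B·CA·CC·CD
    A ↦ CA
    B ↦ CC
    C ↦ CD
    D ↦ B

A->CA, B->CC, C->CD, D->B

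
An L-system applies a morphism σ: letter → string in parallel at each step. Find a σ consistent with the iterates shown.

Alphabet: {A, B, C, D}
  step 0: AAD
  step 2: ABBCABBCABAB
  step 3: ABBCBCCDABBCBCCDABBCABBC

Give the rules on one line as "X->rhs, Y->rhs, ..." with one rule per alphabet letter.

A->AB, B->BC, C->CD, D->AA

  step 2 ⇒ step 3: ABBCABBCABAB ⇒ AB·BC·BC·CD·AB·BC·BC·CD·AB·BC·AB·BC
    A ↦ AB
    B ↦ BC
    C ↦ CD
    D ↦ AA  (constrained at step 0)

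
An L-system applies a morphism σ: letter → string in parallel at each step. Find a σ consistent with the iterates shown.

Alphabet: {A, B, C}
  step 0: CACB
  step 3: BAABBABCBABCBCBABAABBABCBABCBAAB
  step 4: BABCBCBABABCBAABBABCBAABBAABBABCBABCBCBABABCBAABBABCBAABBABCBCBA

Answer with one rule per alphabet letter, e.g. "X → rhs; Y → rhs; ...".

  step 3 ⇒ step 4: BAABBABCBABCBCBABAABBABCBABCBAAB ⇒ BA·BC·BC·BA·BA·BC·BA·AB·BA·BC·BA·AB·BA·AB·BA·BC·BA·BC·BC·BA·BA·BC·BA·AB·BA·BC·BA·AB·BA·BC·BC·BA
    A ↦ BC
    B ↦ BA
    C ↦ AB

A->BC, B->BA, C->AB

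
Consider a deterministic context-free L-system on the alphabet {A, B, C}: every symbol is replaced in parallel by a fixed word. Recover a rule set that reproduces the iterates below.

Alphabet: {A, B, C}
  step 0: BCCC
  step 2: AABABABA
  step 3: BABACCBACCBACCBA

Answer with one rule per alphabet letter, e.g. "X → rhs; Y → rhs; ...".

A->BA, B->CC, C->A

  step 2 ⇒ step 3: AABABABA ⇒ BA·BA·CC·BA·CC·BA·CC·BA
    A ↦ BA
    B ↦ CC
    C ↦ A  (constrained at step 0)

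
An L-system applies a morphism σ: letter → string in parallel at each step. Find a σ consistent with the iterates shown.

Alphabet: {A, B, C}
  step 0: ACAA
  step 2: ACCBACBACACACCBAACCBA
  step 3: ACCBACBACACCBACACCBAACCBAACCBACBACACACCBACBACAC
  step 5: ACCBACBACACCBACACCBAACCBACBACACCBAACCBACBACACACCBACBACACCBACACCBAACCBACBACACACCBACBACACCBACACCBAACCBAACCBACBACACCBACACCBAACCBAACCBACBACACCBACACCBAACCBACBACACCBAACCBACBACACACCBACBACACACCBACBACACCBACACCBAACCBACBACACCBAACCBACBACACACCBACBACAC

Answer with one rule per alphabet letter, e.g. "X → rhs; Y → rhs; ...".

A->AC, B->C, C->CBA

  step 2 ⇒ step 3: ACCBACBACACACCBAACCBA ⇒ AC·CBA·CBA·C·AC·CBA·C·AC·CBA·AC·CBA·AC·CBA·CBA·C·AC·AC·CBA·CBA·C·AC
    A ↦ AC
    B ↦ C
    C ↦ CBA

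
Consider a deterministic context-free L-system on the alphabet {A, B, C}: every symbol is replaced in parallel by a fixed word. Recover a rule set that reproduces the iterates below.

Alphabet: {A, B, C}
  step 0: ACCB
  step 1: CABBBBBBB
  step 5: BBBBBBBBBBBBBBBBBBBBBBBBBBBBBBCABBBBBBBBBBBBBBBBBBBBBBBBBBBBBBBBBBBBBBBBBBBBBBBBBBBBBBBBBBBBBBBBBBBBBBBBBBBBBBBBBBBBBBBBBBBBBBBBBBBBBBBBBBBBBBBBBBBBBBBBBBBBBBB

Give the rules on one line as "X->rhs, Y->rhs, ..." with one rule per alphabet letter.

A->CAB, B->BB, C->BB

  step 0 ⇒ step 1: ACCB ⇒ CAB·BB·BB·BB
    A ↦ CAB
    B ↦ BB
    C ↦ BB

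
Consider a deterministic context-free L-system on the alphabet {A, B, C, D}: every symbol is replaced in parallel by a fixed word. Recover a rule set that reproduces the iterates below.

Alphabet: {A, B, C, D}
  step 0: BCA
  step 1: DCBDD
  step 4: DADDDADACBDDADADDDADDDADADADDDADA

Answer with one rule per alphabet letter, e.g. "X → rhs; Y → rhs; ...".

A->DD, B->D, C->CB, D->DA

  step 0 ⇒ step 1: BCA ⇒ D·CB·DD
    A ↦ DD
    B ↦ D
    C ↦ CB
    D ↦ DA  (constrained at step 1)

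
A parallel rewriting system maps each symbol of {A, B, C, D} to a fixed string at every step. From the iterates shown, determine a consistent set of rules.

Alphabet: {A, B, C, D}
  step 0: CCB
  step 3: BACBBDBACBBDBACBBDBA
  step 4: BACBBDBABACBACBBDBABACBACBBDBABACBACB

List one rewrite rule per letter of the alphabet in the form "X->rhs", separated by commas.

  step 3 ⇒ step 4: BACBBDBACBBDBACBBDBA ⇒ BA·CB·BD·BA·BA·C·BA·CB·BD·BA·BA·C·BA·CB·BD·BA·BA·C·BA·CB
    A ↦ CB
    B ↦ BA
    C ↦ BD
    D ↦ C

A->CB, B->BA, C->BD, D->C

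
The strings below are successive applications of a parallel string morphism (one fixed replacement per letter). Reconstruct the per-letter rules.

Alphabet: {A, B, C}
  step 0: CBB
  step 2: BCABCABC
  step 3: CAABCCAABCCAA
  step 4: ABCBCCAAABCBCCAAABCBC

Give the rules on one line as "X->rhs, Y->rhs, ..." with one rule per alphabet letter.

A->BC, B->CA, C->A

  step 3 ⇒ step 4: CAABCCAABCCAA ⇒ A·BC·BC·CA·A·A·BC·BC·CA·A·A·BC·BC
    A ↦ BC
    B ↦ CA
    C ↦ A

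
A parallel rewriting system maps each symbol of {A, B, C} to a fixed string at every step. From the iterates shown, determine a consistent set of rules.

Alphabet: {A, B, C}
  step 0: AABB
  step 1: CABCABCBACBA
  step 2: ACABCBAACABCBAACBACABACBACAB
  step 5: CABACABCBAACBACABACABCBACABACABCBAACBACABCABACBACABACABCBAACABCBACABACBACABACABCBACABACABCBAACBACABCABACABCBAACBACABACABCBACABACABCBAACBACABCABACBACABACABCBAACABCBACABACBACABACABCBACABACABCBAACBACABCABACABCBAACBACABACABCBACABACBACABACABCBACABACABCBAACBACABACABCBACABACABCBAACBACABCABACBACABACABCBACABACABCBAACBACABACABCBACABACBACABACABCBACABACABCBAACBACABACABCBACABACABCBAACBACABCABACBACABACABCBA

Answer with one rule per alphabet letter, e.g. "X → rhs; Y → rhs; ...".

A->CAB, B->CBA, C->A

  step 1 ⇒ step 2: CABCABCBACBA ⇒ A·CAB·CBA·A·CAB·CBA·A·CBA·CAB·A·CBA·CAB
    A ↦ CAB
    B ↦ CBA
    C ↦ A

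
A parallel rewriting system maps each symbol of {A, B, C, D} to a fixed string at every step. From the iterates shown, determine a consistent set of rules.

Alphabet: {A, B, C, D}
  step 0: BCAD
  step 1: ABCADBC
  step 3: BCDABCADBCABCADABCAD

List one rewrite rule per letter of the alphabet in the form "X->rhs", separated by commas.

  step 0 ⇒ step 1: BCAD ⇒ A·BCA·D·BC
    A ↦ D
    B ↦ A
    C ↦ BCA
    D ↦ BC

A->D, B->A, C->BCA, D->BC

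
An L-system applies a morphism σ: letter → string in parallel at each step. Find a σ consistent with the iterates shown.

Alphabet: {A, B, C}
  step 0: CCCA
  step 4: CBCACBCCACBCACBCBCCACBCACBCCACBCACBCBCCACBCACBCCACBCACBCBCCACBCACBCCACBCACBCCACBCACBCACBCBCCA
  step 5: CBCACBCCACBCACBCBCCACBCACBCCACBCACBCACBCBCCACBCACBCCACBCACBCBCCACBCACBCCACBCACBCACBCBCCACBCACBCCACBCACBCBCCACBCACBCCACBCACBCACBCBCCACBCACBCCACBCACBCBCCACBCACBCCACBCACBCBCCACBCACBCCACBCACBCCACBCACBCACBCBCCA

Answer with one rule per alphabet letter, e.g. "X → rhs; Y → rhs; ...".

  step 4 ⇒ step 5: CBCACBCCACBCACBCBCCACBCACBCCACBCACBCBCCACBCACBCCACBCACBCBCCACBCACBCCACBCACBCCACBCACBCACBCBCCA ⇒ CB·CA·CB·CCA·CB·CA·CB·CB·CCA·CB·CA·CB·CCA·CB·CA·CB·CA·CB·CB·CCA·CB·CA·CB·CCA·CB·CA·CB·CB·CCA·CB·CA·CB·CCA·CB·CA·CB·CA·CB·CB·CCA·CB·CA·CB·CCA·CB·CA·CB·CB·CCA·CB·CA·CB·CCA·CB·CA·CB·CA·CB·CB·CCA·CB·CA·CB·CCA·CB·CA·CB·CB·CCA·CB·CA·CB·CCA·CB·CA·CB·CB·CCA·CB·CA·CB·CCA·CB·CA·CB·CCA·CB·CA·CB·CA·CB·CB·CCA
    A ↦ CCA
    B ↦ CA
    C ↦ CB

A->CCA, B->CA, C->CB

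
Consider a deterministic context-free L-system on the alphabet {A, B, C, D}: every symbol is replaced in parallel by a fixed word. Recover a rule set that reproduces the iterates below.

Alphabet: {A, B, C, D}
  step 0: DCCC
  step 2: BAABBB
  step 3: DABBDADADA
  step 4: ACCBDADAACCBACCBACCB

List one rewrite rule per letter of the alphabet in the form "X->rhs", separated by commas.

  step 3 ⇒ step 4: DABBDADADA ⇒ ACC·B·DA·DA·ACC·B·ACC·B·ACC·B
    A ↦ B
    B ↦ DA
    D ↦ ACC
    C ↦ A  (constrained at step 0)

A->B, B->DA, C->A, D->ACC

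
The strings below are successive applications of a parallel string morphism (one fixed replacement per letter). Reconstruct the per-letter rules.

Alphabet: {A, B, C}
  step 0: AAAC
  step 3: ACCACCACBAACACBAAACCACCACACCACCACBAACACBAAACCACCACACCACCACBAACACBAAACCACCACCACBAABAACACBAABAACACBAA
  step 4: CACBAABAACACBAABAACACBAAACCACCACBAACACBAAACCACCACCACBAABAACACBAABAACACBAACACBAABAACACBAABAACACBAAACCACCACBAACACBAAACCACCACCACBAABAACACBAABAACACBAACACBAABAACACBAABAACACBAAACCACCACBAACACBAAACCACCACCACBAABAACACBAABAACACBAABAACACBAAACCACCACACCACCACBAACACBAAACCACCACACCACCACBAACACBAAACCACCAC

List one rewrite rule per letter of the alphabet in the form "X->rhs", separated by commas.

  step 3 ⇒ step 4: ACCACCACBAACACBAAACCACCACACCACCACBAACACBAAACCACCACACCACCACBAACACBAAACCACCACCACBAABAACACBAABAACACBAA ⇒ CAC·BAA·BAA·CAC·BAA·BAA·CAC·BAA·AC·CAC·CAC·BAA·CAC·BAA·AC·CAC·CAC·CAC·BAA·BAA·CAC·BAA·BAA·CAC·BAA·CAC·BAA·BAA·CAC·BAA·BAA·CAC·BAA·AC·CAC·CAC·BAA·CAC·BAA·AC·CAC·CAC·CAC·BAA·BAA·CAC·BAA·BAA·CAC·BAA·CAC·BAA·BAA·CAC·BAA·BAA·CAC·BAA·AC·CAC·CAC·BAA·CAC·BAA·AC·CAC·CAC·CAC·BAA·BAA·CAC·BAA·BAA·CAC·BAA·BAA·CAC·BAA·AC·CAC·CAC·AC·CAC·CAC·BAA·CAC·BAA·AC·CAC·CAC·AC·CAC·CAC·BAA·CAC·BAA·AC·CAC·CAC
    A ↦ CAC
    B ↦ AC
    C ↦ BAA

A->CAC, B->AC, C->BAA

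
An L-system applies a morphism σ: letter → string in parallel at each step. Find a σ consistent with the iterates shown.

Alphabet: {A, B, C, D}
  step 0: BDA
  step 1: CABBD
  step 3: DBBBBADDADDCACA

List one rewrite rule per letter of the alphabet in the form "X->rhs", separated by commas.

  step 0 ⇒ step 1: BDA ⇒ CA·BB·D
    A ↦ D
    B ↦ CA
    D ↦ BB
    C ↦ AD  (constrained at step 1)

A->D, B->CA, C->AD, D->BB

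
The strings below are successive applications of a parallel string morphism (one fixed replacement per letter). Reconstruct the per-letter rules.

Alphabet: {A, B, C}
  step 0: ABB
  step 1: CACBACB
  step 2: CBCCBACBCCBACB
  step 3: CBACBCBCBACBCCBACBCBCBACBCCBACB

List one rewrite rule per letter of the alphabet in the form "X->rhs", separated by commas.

A->C, B->ACB, C->CB

  step 2 ⇒ step 3: CBCCBACBCCBACB ⇒ CB·ACB·CB·CB·ACB·C·CB·ACB·CB·CB·ACB·C·CB·ACB
    A ↦ C
    B ↦ ACB
    C ↦ CB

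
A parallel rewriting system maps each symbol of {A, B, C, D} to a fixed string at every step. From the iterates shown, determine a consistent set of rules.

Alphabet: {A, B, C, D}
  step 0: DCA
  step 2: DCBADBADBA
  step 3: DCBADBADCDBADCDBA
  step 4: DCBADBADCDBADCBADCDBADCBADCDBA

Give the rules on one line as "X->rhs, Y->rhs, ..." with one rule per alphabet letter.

A->BA, B->D, C->BA, D->DC

  step 3 ⇒ step 4: DCBADBADCDBADCDBA ⇒ DC·BA·D·BA·DC·D·BA·DC·BA·DC·D·BA·DC·BA·DC·D·BA
    A ↦ BA
    B ↦ D
    C ↦ BA
    D ↦ DC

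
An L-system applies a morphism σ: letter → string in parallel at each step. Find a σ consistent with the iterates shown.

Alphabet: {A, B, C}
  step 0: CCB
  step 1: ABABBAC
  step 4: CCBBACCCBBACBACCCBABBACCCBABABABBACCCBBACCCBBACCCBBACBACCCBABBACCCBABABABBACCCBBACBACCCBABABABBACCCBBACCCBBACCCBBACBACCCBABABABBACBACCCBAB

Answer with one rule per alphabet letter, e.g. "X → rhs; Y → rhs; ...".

  step 0 ⇒ step 1: CCB ⇒ AB·AB·BAC
    B ↦ BAC
    C ↦ AB
    A ↦ CCB  (constrained at step 1)

A->CCB, B->BAC, C->AB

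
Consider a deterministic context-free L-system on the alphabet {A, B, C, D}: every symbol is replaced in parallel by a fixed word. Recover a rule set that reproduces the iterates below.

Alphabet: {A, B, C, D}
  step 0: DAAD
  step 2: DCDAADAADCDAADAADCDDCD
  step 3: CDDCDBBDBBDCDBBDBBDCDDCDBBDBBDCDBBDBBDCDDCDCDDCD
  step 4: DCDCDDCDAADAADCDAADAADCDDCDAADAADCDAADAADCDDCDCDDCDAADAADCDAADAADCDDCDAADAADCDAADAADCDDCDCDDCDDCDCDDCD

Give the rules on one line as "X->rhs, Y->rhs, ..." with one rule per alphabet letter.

  step 3 ⇒ step 4: CDDCDBBDBBDCDBBDBBDCDDCDBBDBBDCDBBDBBDCDDCDCDDCD ⇒ D·CD·CD·D·CD·AAD·AAD·CD·AAD·AAD·CD·D·CD·AAD·AAD·CD·AAD·AAD·CD·D·CD·CD·D·CD·AAD·AAD·CD·AAD·AAD·CD·D·CD·AAD·AAD·CD·AAD·AAD·CD·D·CD·CD·D·CD·D·CD·CD·D·CD
    B ↦ AAD
    C ↦ D
    D ↦ CD
  step 2 ⇒ step 3: DCDAADAADCDAADAADCDDCD ⇒ CD·D·CD·BBD·BBD·CD·BBD·BBD·CD·D·CD·BBD·BBD·CD·BBD·BBD·CD·D·CD·CD·D·CD
    A ↦ BBD

A->BBD, B->AAD, C->D, D->CD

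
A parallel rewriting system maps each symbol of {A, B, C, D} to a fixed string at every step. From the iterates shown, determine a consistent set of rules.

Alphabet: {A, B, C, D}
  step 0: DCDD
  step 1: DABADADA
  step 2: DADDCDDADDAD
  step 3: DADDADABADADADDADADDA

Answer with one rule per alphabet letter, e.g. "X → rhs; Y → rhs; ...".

  step 2 ⇒ step 3: DADDCDDADDAD ⇒ DA·D·DA·DA·BA·DA·DA·D·DA·DA·D·DA
    A ↦ D
    C ↦ BA
    D ↦ DA
  step 1 ⇒ step 2: DABADADA ⇒ DA·D·DC·D·DA·D·DA·D
    B ↦ DC

A->D, B->DC, C->BA, D->DA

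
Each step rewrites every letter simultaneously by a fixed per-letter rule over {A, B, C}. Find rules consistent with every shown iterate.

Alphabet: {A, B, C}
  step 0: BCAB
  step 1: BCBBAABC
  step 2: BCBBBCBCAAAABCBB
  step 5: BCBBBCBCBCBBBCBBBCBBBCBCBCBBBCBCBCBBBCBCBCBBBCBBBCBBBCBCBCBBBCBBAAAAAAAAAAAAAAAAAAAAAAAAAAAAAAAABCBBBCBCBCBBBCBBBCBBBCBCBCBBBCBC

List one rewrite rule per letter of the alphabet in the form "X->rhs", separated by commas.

  step 1 ⇒ step 2: BCBBAABC ⇒ BC·BB·BC·BC·AA·AA·BC·BB
    A ↦ AA
    B ↦ BC
    C ↦ BB

A->AA, B->BC, C->BB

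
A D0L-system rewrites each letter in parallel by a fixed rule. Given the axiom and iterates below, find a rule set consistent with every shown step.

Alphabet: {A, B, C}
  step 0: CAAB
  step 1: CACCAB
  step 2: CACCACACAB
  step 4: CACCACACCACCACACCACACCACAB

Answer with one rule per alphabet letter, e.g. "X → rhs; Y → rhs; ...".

A->C, B->AB, C->CA

  step 1 ⇒ step 2: CACCAB ⇒ CA·C·CA·CA·C·AB
    A ↦ C
    B ↦ AB
    C ↦ CA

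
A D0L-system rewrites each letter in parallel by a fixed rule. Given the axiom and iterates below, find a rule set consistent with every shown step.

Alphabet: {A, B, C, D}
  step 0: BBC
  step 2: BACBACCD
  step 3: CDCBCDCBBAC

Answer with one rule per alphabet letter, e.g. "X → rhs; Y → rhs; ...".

  step 2 ⇒ step 3: BACBACCD ⇒ CD·C·B·CD·C·B·B·AC
    A ↦ C
    B ↦ CD
    C ↦ B
    D ↦ AC

A->C, B->CD, C->B, D->AC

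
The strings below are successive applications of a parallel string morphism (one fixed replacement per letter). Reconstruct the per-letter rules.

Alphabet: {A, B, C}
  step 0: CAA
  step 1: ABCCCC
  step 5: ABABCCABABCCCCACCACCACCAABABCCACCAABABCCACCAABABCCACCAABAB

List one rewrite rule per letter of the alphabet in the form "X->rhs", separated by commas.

A->CC, B->A, C->AB

  step 0 ⇒ step 1: CAA ⇒ AB·CC·CC
    A ↦ CC
    C ↦ AB
    B ↦ A  (constrained at step 1)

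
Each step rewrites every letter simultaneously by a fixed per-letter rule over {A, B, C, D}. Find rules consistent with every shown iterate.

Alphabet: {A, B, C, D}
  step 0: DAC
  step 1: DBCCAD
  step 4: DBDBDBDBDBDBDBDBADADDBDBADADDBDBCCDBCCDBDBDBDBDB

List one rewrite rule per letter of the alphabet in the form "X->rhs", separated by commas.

A->CC, B->DB, C->AD, D->DB

  step 0 ⇒ step 1: DAC ⇒ DB·CC·AD
    A ↦ CC
    C ↦ AD
    D ↦ DB
    B ↦ DB  (constrained at step 1)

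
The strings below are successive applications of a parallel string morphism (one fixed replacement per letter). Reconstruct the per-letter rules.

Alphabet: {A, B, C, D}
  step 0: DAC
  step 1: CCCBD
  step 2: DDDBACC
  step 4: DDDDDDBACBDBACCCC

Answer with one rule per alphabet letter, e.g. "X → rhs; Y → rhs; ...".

A->CB, B->BA, C->D, D->CC

  step 1 ⇒ step 2: CCCBD ⇒ D·D·D·BA·CC
    B ↦ BA
    C ↦ D
    D ↦ CC
  step 0 ⇒ step 1: DAC ⇒ CC·CB·D
    A ↦ CB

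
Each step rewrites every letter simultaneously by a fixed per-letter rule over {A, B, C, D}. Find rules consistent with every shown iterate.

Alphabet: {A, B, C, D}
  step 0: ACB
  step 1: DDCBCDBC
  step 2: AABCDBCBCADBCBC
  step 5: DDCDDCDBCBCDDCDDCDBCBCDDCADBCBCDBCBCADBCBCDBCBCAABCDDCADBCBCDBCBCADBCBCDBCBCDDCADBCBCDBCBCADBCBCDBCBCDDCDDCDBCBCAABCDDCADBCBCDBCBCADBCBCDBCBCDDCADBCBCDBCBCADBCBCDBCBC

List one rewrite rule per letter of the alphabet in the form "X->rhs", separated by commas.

A->DDC, B->DBC, C->BC, D->A

  step 1 ⇒ step 2: DDCBCDBC ⇒ A·A·BC·DBC·BC·A·DBC·BC
    B ↦ DBC
    C ↦ BC
    D ↦ A
  step 0 ⇒ step 1: ACB ⇒ DDC·BC·DBC
    A ↦ DDC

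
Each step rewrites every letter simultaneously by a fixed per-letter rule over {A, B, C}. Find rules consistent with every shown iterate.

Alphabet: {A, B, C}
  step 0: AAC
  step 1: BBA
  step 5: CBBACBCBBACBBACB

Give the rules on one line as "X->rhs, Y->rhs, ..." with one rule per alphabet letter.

  step 0 ⇒ step 1: AAC ⇒ B·B·A
    A ↦ B
    C ↦ A
    B ↦ CB  (constrained at step 1)

A->B, B->CB, C->A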